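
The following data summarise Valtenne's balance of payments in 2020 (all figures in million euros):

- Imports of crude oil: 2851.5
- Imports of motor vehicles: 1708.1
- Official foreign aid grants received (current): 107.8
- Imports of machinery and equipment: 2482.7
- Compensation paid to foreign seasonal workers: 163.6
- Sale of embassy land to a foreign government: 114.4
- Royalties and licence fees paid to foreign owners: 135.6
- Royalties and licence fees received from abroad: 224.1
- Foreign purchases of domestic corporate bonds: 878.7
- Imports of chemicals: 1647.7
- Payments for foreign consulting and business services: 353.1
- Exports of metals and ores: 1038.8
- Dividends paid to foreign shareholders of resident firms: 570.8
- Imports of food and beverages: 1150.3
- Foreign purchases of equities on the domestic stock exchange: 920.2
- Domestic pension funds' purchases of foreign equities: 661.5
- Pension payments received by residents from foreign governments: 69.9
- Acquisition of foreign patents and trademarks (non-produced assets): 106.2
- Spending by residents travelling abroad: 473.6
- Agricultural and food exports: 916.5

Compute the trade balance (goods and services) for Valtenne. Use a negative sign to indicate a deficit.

-8623.2

Goods: -1708.1 - 1150.3 + 916.5 - 1647.7 - 2482.7 - 2851.5 + 1038.8 = -7885.0
Services: -135.6 + 224.1 - 473.6 - 353.1 = -738.2
Trade balance = -7885.0 + (-738.2) = -8623.2
(Excluded from the trade balance — secondary income: official foreign aid grants received (current) 107.8, pension payments received by residents from foreign governments 69.9; primary income: compensation paid to foreign seasonal workers 163.6, dividends paid to foreign shareholders of resident firms 570.8; capital account: sale of embassy land to a foreign government 114.4, acquisition of foreign patents and trademarks (non-produced assets) 106.2; financial account: foreign purchases of domestic corporate bonds 878.7, foreign purchases of equities on the domestic stock exchange 920.2, domestic pension funds' purchases of foreign equities 661.5.)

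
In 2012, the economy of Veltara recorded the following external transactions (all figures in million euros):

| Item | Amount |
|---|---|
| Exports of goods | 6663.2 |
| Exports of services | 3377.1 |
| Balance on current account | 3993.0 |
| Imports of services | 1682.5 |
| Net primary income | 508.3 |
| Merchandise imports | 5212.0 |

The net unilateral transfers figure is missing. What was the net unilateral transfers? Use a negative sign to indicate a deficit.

Current account = goods balance + services balance + net primary income + net secondary income
Sum of the known components = 3654.1
Net unilateral transfers = CA - (known components) = 3993.0 - 3654.1 = 338.9

338.9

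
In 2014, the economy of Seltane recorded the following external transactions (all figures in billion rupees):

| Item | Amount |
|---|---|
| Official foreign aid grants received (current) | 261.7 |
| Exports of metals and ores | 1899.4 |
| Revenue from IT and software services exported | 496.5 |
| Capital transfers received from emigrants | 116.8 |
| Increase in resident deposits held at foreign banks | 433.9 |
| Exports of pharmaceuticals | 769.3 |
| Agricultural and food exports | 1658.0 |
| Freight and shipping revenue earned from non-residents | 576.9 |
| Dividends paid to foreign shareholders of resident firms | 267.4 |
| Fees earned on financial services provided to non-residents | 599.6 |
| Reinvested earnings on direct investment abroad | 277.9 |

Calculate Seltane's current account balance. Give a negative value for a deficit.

6271.9

Goods: 1899.4 + 769.3 + 1658.0 = 4326.7
Services: 496.5 + 576.9 + 599.6 = 1673.0
Primary income: 277.9 - 267.4 = 10.5
Secondary income: 261.7
Current account = 4326.7 + 1673.0 + 10.5 + 261.7 = 6271.9
(Excluded from the current account — capital account: capital transfers received from emigrants 116.8; financial account: increase in resident deposits held at foreign banks 433.9.)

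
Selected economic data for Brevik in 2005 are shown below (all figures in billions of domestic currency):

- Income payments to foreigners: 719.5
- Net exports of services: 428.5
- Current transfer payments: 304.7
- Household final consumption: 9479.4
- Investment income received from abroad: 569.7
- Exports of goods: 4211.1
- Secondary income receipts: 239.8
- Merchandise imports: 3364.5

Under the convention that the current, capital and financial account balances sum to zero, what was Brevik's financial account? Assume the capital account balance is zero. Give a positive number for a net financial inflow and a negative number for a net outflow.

-1060.4

Goods balance = 4211.1 - 3364.5 = 846.6
Services balance = 428.5
Trade balance (goods + services) = 846.6 + 428.5 = 1275.1
Net primary income = 569.7 - 719.5 = -149.8
Net secondary income = 239.8 - 304.7 = -64.9
Current account = 1275.1 + (-149.8) + (-64.9) = 1060.4
Financial account = -(1060.4) = -1060.4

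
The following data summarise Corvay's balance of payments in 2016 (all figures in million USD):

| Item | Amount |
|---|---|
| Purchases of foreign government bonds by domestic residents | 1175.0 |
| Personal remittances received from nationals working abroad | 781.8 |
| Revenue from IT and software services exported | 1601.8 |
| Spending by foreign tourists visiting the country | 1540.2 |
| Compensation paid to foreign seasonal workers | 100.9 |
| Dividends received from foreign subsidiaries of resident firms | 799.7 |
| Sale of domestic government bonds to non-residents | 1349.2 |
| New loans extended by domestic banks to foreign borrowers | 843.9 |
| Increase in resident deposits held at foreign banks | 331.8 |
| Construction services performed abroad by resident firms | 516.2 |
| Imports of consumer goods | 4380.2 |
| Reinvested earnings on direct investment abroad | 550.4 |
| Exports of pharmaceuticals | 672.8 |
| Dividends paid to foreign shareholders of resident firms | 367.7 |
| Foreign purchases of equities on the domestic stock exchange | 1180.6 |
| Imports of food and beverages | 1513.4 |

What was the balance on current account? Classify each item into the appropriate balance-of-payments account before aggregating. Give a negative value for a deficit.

100.7

Goods: -1513.4 + 672.8 - 4380.2 = -5220.8
Services: 1601.8 + 1540.2 + 516.2 = 3658.2
Primary income: 550.4 - 367.7 + 799.7 - 100.9 = 881.5
Secondary income: 781.8
Current account = (-5220.8) + 3658.2 + 881.5 + 781.8 = 100.7
(Excluded from the current account — financial account: purchases of foreign government bonds by domestic residents 1175.0, sale of domestic government bonds to non-residents 1349.2, new loans extended by domestic banks to foreign borrowers 843.9, increase in resident deposits held at foreign banks 331.8, foreign purchases of equities on the domestic stock exchange 1180.6.)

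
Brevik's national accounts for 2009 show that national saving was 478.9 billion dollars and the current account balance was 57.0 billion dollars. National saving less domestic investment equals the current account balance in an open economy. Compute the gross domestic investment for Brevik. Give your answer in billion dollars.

421.9

I = S - CA = 478.9 - 57.0 = 421.9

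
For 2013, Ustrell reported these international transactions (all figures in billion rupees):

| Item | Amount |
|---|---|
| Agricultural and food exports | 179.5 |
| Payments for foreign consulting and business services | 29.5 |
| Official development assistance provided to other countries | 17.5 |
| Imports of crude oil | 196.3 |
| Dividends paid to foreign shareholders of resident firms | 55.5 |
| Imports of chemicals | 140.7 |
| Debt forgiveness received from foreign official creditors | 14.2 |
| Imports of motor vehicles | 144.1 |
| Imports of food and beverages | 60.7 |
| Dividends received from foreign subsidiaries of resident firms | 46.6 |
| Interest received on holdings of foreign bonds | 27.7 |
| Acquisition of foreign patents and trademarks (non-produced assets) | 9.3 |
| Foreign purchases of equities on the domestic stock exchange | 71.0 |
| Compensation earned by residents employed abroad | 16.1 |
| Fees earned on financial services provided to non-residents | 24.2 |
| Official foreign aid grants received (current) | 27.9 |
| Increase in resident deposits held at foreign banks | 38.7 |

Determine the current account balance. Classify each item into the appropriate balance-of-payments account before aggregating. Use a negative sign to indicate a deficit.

-322.3

Goods: -144.1 - 196.3 + 179.5 - 140.7 - 60.7 = -362.3
Services: 24.2 - 29.5 = -5.3
Primary income: 16.1 + 46.6 + 27.7 - 55.5 = 34.9
Secondary income: -17.5 + 27.9 = 10.4
Current account = (-362.3) + (-5.3) + 34.9 + 10.4 = -322.3
(Excluded from the current account — capital account: debt forgiveness received from foreign official creditors 14.2, acquisition of foreign patents and trademarks (non-produced assets) 9.3; financial account: foreign purchases of equities on the domestic stock exchange 71.0, increase in resident deposits held at foreign banks 38.7.)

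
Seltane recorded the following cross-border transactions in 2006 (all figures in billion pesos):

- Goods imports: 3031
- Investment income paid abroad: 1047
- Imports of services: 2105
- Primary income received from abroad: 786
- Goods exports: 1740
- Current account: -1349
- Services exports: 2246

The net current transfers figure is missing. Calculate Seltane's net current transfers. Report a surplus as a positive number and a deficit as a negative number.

62

Current account = goods balance + services balance + net primary income + net secondary income
Sum of the known components = -1411
Net current transfers = CA - (known components) = -1349 - (-1411) = 62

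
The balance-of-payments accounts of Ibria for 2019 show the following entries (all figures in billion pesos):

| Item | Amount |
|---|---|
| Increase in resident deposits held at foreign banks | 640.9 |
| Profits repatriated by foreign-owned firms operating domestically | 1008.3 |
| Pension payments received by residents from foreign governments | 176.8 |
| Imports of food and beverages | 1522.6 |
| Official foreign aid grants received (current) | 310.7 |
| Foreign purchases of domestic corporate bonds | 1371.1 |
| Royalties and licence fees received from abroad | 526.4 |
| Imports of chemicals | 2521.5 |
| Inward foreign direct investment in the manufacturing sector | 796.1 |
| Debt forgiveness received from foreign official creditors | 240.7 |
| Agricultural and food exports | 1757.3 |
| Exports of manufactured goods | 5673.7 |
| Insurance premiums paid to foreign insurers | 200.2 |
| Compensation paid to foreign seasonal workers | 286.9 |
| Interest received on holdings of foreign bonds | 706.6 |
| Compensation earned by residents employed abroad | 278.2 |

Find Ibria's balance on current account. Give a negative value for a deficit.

Goods: 5673.7 - 2521.5 - 1522.6 + 1757.3 = 3386.9
Services: 526.4 - 200.2 = 326.2
Primary income: -1008.3 - 286.9 + 278.2 + 706.6 = -310.4
Secondary income: 310.7 + 176.8 = 487.5
Current account = 3386.9 + 326.2 + (-310.4) + 487.5 = 3890.2
(Excluded from the current account — financial account: increase in resident deposits held at foreign banks 640.9, foreign purchases of domestic corporate bonds 1371.1, inward foreign direct investment in the manufacturing sector 796.1; capital account: debt forgiveness received from foreign official creditors 240.7.)

3890.2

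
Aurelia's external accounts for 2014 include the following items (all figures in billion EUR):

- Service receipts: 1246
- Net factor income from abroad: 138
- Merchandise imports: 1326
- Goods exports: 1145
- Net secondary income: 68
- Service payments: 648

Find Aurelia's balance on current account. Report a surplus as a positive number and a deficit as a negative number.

Goods balance = 1145 - 1326 = -181
Services balance = 1246 - 648 = 598
Trade balance (goods + services) = -181 + 598 = 417
Net primary income = 138
Net secondary income = 68
Current account = 417 + 138 + 68 = 623

623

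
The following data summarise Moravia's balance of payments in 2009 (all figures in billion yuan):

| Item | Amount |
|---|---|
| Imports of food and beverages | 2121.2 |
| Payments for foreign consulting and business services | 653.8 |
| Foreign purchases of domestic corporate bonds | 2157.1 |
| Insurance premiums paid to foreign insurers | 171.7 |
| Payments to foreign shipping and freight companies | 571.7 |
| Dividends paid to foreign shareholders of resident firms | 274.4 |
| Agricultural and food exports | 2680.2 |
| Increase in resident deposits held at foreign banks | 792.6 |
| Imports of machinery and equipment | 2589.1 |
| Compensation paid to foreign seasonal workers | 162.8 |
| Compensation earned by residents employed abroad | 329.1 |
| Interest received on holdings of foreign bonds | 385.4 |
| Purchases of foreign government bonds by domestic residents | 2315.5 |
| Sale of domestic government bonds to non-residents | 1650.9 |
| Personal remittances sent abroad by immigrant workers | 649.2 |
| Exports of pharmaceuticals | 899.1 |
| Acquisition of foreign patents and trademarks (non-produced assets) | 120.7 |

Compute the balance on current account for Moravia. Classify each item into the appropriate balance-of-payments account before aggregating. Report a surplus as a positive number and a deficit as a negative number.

-2900.1

Goods: -2121.2 - 2589.1 + 2680.2 + 899.1 = -1131.0
Services: -171.7 - 571.7 - 653.8 = -1397.2
Primary income: -274.4 + 385.4 + 329.1 - 162.8 = 277.3
Secondary income: -649.2
Current account = (-1131.0) + (-1397.2) + 277.3 + (-649.2) = -2900.1
(Excluded from the current account — financial account: foreign purchases of domestic corporate bonds 2157.1, increase in resident deposits held at foreign banks 792.6, purchases of foreign government bonds by domestic residents 2315.5, sale of domestic government bonds to non-residents 1650.9; capital account: acquisition of foreign patents and trademarks (non-produced assets) 120.7.)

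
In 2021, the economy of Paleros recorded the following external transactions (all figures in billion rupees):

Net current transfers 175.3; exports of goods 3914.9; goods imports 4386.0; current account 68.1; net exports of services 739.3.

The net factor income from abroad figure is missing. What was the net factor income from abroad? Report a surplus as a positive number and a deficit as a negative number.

-375.4

Current account = goods balance + services balance + net primary income + net secondary income
Sum of the known components = 443.5
Net factor income from abroad = CA - (known components) = 68.1 - 443.5 = -375.4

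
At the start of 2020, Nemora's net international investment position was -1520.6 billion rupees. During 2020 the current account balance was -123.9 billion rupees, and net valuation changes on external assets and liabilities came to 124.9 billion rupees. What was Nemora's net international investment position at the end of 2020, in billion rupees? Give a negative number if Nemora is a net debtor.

Change in NIIP = current account + net valuation change = -123.9 + 124.9 = 1.0
End-of-year NIIP = -1520.6 + 1.0 = -1519.6

-1519.6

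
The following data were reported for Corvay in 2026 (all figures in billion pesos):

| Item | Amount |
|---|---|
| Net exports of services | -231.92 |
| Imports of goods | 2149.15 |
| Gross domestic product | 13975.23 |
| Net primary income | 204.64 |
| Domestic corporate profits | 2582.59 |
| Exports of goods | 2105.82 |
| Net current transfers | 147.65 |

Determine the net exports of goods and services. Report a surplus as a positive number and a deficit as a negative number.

-275.25

Goods balance = 2105.82 - 2149.15 = -43.33
Services balance = -231.92
Trade balance (goods + services) = -43.33 + (-231.92) = -275.25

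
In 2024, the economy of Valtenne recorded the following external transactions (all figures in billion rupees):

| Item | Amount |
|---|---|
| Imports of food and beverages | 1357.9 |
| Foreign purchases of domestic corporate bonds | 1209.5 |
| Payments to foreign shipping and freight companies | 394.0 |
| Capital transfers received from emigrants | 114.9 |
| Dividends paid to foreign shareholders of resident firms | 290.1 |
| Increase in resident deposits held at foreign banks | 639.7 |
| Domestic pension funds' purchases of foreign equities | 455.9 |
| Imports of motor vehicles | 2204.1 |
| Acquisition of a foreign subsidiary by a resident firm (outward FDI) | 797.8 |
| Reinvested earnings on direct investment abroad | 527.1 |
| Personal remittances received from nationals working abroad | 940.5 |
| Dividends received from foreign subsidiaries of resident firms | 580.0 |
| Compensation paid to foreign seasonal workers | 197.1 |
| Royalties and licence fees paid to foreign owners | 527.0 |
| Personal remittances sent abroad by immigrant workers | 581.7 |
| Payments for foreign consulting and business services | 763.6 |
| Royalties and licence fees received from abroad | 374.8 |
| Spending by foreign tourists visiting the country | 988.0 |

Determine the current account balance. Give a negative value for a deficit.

-2905.1

Goods: -2204.1 - 1357.9 = -3562.0
Services: 988.0 - 527.0 - 763.6 - 394.0 + 374.8 = -321.8
Primary income: 527.1 + 580.0 - 197.1 - 290.1 = 619.9
Secondary income: -581.7 + 940.5 = 358.8
Current account = (-3562.0) + (-321.8) + 619.9 + 358.8 = -2905.1
(Excluded from the current account — financial account: foreign purchases of domestic corporate bonds 1209.5, increase in resident deposits held at foreign banks 639.7, domestic pension funds' purchases of foreign equities 455.9, acquisition of a foreign subsidiary by a resident firm (outward FDI) 797.8; capital account: capital transfers received from emigrants 114.9.)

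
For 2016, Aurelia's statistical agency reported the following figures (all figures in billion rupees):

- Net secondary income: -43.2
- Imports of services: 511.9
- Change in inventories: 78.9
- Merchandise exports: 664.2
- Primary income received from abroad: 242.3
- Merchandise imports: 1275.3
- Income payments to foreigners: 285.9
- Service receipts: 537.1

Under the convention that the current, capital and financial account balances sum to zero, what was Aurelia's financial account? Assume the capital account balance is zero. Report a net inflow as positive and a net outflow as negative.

672.7

Goods balance = 664.2 - 1275.3 = -611.1
Services balance = 537.1 - 511.9 = 25.2
Trade balance (goods + services) = -611.1 + 25.2 = -585.9
Net primary income = 242.3 - 285.9 = -43.6
Net secondary income = -43.2
Current account = -585.9 + (-43.6) + (-43.2) = -672.7
Financial account = -(-672.7) = 672.7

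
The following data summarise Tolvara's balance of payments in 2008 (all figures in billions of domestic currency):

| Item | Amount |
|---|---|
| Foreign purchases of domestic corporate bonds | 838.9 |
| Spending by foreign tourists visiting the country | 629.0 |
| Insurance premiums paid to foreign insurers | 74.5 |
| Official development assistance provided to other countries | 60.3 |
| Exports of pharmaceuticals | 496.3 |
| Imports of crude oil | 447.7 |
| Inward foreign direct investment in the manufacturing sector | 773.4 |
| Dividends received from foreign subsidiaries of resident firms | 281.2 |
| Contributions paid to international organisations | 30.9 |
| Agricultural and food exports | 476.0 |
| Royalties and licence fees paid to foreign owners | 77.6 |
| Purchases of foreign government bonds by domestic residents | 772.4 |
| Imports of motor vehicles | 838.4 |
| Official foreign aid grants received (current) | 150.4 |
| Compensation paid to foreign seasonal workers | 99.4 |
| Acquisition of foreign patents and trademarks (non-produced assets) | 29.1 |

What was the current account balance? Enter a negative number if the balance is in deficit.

404.1

Goods: -447.7 + 496.3 - 838.4 + 476.0 = -313.8
Services: -77.6 + 629.0 - 74.5 = 476.9
Primary income: 281.2 - 99.4 = 181.8
Secondary income: -30.9 - 60.3 + 150.4 = 59.2
Current account = (-313.8) + 476.9 + 181.8 + 59.2 = 404.1
(Excluded from the current account — financial account: foreign purchases of domestic corporate bonds 838.9, inward foreign direct investment in the manufacturing sector 773.4, purchases of foreign government bonds by domestic residents 772.4; capital account: acquisition of foreign patents and trademarks (non-produced assets) 29.1.)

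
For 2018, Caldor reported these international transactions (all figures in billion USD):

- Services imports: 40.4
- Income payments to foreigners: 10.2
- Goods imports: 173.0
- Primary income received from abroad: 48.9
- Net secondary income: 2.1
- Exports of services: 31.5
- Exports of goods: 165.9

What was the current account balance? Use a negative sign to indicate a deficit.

24.8

Goods balance = 165.9 - 173.0 = -7.1
Services balance = 31.5 - 40.4 = -8.9
Trade balance (goods + services) = -7.1 + (-8.9) = -16.0
Net primary income = 48.9 - 10.2 = 38.7
Net secondary income = 2.1
Current account = -16.0 + 38.7 + 2.1 = 24.8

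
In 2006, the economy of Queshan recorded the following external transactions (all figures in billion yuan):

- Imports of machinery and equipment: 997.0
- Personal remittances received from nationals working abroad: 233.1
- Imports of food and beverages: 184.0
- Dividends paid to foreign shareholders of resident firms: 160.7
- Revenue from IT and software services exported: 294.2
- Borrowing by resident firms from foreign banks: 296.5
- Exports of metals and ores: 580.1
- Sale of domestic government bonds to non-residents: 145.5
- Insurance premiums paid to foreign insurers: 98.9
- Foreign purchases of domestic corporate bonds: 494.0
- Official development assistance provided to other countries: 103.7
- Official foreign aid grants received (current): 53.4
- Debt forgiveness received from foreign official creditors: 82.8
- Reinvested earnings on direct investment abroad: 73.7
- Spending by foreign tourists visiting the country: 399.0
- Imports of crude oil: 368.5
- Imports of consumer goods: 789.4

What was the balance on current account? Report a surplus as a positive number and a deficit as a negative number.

Goods: -368.5 - 789.4 + 580.1 - 997.0 - 184.0 = -1758.8
Services: -98.9 + 294.2 + 399.0 = 594.3
Primary income: 73.7 - 160.7 = -87.0
Secondary income: -103.7 + 233.1 + 53.4 = 182.8
Current account = (-1758.8) + 594.3 + (-87.0) + 182.8 = -1068.7
(Excluded from the current account — financial account: borrowing by resident firms from foreign banks 296.5, sale of domestic government bonds to non-residents 145.5, foreign purchases of domestic corporate bonds 494.0; capital account: debt forgiveness received from foreign official creditors 82.8.)

-1068.7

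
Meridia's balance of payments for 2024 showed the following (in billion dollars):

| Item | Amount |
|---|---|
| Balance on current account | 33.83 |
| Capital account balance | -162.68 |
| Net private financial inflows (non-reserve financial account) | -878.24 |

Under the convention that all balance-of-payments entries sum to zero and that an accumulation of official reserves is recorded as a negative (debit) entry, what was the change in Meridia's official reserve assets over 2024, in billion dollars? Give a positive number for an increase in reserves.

-1007.09

Official reserve transactions balance = -(33.83 + (-162.68) + (-878.24)) = 1007.09
An accumulation of reserves is recorded as a debit (negative entry), so the change in the stock of reserves is the negative of that balance.
Change in official reserves = -(1007.09) = -1007.09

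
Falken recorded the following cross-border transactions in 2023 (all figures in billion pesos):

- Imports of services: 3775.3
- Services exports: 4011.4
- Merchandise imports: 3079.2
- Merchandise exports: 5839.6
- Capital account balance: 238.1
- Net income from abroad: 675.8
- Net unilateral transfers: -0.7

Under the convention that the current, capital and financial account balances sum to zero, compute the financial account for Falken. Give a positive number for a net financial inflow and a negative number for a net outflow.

Goods balance = 5839.6 - 3079.2 = 2760.4
Services balance = 4011.4 - 3775.3 = 236.1
Trade balance (goods + services) = 2760.4 + 236.1 = 2996.5
Net primary income = 675.8
Net secondary income = -0.7
Current account = 2996.5 + 675.8 + (-0.7) = 3671.6
Financial account = -(3671.6 + 238.1) = -3909.7

-3909.7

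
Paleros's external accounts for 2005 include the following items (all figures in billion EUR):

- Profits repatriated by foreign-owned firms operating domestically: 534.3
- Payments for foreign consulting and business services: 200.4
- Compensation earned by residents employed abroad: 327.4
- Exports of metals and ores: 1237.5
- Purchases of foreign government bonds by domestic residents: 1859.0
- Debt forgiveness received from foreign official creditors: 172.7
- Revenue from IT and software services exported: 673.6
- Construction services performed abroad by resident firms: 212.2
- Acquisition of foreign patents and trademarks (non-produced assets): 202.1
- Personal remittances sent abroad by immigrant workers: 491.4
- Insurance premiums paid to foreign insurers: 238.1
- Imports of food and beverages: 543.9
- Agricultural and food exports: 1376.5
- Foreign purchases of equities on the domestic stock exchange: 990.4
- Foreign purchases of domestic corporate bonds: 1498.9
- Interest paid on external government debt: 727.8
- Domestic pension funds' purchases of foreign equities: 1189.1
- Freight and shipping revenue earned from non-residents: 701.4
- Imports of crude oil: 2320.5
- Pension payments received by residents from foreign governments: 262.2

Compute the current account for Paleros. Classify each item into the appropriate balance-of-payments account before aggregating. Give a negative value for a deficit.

Goods: 1237.5 + 1376.5 - 2320.5 - 543.9 = -250.4
Services: -200.4 + 701.4 - 238.1 + 673.6 + 212.2 = 1148.7
Primary income: -727.8 + 327.4 - 534.3 = -934.7
Secondary income: -491.4 + 262.2 = -229.2
Current account = (-250.4) + 1148.7 + (-934.7) + (-229.2) = -265.6
(Excluded from the current account — financial account: purchases of foreign government bonds by domestic residents 1859.0, foreign purchases of equities on the domestic stock exchange 990.4, foreign purchases of domestic corporate bonds 1498.9, domestic pension funds' purchases of foreign equities 1189.1; capital account: debt forgiveness received from foreign official creditors 172.7, acquisition of foreign patents and trademarks (non-produced assets) 202.1.)

-265.6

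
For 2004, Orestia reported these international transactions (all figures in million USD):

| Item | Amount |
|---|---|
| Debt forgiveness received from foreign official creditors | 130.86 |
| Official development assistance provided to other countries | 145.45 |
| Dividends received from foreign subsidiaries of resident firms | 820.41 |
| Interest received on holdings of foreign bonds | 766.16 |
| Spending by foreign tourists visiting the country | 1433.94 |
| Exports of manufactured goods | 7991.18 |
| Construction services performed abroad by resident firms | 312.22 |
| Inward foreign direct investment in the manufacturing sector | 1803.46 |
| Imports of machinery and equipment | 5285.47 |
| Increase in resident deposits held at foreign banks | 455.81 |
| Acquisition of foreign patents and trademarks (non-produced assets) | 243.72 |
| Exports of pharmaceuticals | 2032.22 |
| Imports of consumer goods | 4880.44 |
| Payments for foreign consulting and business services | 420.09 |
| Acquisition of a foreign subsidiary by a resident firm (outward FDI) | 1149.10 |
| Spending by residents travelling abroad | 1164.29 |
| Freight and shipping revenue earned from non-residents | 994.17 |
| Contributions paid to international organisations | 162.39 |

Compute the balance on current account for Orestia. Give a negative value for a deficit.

Goods: -5285.47 + 7991.18 + 2032.22 - 4880.44 = -142.51
Services: 1433.94 + 312.22 - 420.09 + 994.17 - 1164.29 = 1155.95
Primary income: 766.16 + 820.41 = 1586.57
Secondary income: -162.39 - 145.45 = -307.84
Current account = (-142.51) + 1155.95 + 1586.57 + (-307.84) = 2292.17
(Excluded from the current account — capital account: debt forgiveness received from foreign official creditors 130.86, acquisition of foreign patents and trademarks (non-produced assets) 243.72; financial account: inward foreign direct investment in the manufacturing sector 1803.46, increase in resident deposits held at foreign banks 455.81, acquisition of a foreign subsidiary by a resident firm (outward FDI) 1149.10.)

2292.17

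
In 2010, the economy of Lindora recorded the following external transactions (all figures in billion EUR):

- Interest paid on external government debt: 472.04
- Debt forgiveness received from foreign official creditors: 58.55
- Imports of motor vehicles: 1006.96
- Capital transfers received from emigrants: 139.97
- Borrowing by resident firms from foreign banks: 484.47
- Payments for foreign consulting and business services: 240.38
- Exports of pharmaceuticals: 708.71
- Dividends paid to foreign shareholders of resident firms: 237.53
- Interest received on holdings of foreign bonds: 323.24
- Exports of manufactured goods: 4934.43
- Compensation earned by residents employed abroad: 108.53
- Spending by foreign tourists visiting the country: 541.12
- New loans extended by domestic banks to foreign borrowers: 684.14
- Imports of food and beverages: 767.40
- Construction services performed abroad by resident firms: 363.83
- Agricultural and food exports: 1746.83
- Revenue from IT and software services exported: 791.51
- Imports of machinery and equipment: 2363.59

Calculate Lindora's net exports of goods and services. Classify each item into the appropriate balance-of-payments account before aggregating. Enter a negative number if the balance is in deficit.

Goods: 4934.43 + 708.71 - 2363.59 + 1746.83 - 767.40 - 1006.96 = 3252.02
Services: -240.38 + 791.51 + 363.83 + 541.12 = 1456.08
Trade balance = 3252.02 + 1456.08 = 4708.10
(Excluded from the trade balance — primary income: interest paid on external government debt 472.04, dividends paid to foreign shareholders of resident firms 237.53, interest received on holdings of foreign bonds 323.24, compensation earned by residents employed abroad 108.53; capital account: debt forgiveness received from foreign official creditors 58.55, capital transfers received from emigrants 139.97; financial account: borrowing by resident firms from foreign banks 484.47, new loans extended by domestic banks to foreign borrowers 684.14.)

4708.10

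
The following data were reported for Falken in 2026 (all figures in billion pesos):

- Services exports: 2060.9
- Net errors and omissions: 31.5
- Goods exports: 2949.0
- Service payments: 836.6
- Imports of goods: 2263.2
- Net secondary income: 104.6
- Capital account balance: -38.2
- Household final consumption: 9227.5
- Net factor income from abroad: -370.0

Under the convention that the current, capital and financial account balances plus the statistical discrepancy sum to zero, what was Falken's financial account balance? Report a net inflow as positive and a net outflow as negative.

-1638.0

Goods balance = 2949.0 - 2263.2 = 685.8
Services balance = 2060.9 - 836.6 = 1224.3
Trade balance (goods + services) = 685.8 + 1224.3 = 1910.1
Net primary income = -370.0
Net secondary income = 104.6
Current account = 1910.1 + (-370.0) + 104.6 = 1644.7
Financial account = -(1644.7 + (-38.2) + 31.5) = -1638.0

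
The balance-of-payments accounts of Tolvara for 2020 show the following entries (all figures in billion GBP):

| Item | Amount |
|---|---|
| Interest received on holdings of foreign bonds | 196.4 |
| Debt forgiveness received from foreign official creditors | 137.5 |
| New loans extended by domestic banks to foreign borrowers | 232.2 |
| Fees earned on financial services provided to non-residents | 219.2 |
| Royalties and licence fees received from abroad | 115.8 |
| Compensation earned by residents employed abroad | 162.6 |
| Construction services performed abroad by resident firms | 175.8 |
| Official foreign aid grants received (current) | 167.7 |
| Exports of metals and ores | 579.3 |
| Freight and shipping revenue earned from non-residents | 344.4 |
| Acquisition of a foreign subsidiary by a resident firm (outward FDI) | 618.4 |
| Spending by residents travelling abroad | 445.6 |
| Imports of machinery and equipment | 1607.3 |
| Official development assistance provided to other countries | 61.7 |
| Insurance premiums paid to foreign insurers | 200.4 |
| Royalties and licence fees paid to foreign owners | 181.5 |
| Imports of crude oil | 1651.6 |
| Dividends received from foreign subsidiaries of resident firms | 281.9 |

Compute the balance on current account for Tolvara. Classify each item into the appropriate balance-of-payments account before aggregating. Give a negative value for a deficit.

-1905.0

Goods: -1607.3 - 1651.6 + 579.3 = -2679.6
Services: -445.6 + 219.2 + 115.8 + 344.4 - 181.5 - 200.4 + 175.8 = 27.7
Primary income: 281.9 + 162.6 + 196.4 = 640.9
Secondary income: -61.7 + 167.7 = 106.0
Current account = (-2679.6) + 27.7 + 640.9 + 106.0 = -1905.0
(Excluded from the current account — capital account: debt forgiveness received from foreign official creditors 137.5; financial account: new loans extended by domestic banks to foreign borrowers 232.2, acquisition of a foreign subsidiary by a resident firm (outward FDI) 618.4.)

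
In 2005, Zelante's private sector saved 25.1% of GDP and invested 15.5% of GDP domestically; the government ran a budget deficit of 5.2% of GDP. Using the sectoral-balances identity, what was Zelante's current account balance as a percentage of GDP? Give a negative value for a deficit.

By the sectoral-balances identity, CA = (S_private - I) + (T - G).
Private balance = 25.1 - 15.5 = 9.6
Government balance (T - G) = -5.2
CA = 9.6 + (-5.2) = 4.4

4.4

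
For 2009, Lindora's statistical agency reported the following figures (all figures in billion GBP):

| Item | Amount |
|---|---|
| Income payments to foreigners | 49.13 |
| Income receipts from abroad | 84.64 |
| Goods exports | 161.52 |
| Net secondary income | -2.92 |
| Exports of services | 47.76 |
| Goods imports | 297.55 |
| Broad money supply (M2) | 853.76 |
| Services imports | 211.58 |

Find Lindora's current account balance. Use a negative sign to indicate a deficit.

Goods balance = 161.52 - 297.55 = -136.03
Services balance = 47.76 - 211.58 = -163.82
Trade balance (goods + services) = -136.03 + (-163.82) = -299.85
Net primary income = 84.64 - 49.13 = 35.51
Net secondary income = -2.92
Current account = -299.85 + 35.51 + (-2.92) = -267.26

-267.26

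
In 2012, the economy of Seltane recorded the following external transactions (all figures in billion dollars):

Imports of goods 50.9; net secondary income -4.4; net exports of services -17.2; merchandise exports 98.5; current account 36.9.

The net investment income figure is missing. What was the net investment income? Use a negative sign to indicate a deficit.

Current account = goods balance + services balance + net primary income + net secondary income
Sum of the known components = 26.0
Net investment income = CA - (known components) = 36.9 - 26.0 = 10.9

10.9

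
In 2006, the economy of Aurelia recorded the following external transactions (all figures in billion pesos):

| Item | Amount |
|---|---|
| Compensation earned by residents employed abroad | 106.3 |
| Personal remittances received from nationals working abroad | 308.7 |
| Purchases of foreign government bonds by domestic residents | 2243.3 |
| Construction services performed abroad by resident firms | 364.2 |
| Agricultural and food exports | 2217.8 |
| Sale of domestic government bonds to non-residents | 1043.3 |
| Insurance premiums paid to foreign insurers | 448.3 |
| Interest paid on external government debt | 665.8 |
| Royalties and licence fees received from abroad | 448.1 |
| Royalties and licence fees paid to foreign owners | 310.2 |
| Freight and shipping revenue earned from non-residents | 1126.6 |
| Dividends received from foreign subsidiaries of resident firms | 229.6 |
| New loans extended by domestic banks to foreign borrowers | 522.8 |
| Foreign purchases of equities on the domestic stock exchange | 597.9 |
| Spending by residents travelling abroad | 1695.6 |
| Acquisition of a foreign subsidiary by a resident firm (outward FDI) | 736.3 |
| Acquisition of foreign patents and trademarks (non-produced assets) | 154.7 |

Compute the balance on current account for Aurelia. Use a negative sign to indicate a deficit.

Goods: 2217.8
Services: -448.3 - 310.2 + 448.1 - 1695.6 + 1126.6 + 364.2 = -515.2
Primary income: 106.3 - 665.8 + 229.6 = -329.9
Secondary income: 308.7
Current account = 2217.8 + (-515.2) + (-329.9) + 308.7 = 1681.4
(Excluded from the current account — financial account: purchases of foreign government bonds by domestic residents 2243.3, sale of domestic government bonds to non-residents 1043.3, new loans extended by domestic banks to foreign borrowers 522.8, foreign purchases of equities on the domestic stock exchange 597.9, acquisition of a foreign subsidiary by a resident firm (outward FDI) 736.3; capital account: acquisition of foreign patents and trademarks (non-produced assets) 154.7.)

1681.4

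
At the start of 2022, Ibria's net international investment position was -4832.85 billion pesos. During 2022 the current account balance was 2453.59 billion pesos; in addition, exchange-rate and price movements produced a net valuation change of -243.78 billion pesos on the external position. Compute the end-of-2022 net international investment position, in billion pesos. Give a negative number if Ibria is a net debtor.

-2623.04

Change in NIIP = current account + net valuation change = 2453.59 + (-243.78) = 2209.81
End-of-year NIIP = -4832.85 + 2209.81 = -2623.04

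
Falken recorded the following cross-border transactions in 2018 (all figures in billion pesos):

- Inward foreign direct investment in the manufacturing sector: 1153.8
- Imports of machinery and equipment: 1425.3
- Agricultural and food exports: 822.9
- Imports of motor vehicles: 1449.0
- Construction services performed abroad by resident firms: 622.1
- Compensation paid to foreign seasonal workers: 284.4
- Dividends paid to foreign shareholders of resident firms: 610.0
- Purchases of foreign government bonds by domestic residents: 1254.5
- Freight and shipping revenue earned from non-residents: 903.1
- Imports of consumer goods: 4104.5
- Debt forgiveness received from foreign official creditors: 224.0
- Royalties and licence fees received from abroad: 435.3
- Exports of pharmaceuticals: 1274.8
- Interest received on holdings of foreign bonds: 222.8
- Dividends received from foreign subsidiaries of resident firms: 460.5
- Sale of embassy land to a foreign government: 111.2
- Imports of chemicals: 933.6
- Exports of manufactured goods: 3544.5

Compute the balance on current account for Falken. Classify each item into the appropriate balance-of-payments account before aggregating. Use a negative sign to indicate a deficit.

Goods: 1274.8 - 1449.0 + 822.9 - 933.6 - 4104.5 + 3544.5 - 1425.3 = -2270.2
Services: 622.1 + 903.1 + 435.3 = 1960.5
Primary income: 460.5 + 222.8 - 284.4 - 610.0 = -211.1
Current account = (-2270.2) + 1960.5 + (-211.1) = -520.8
(Excluded from the current account — financial account: inward foreign direct investment in the manufacturing sector 1153.8, purchases of foreign government bonds by domestic residents 1254.5; capital account: debt forgiveness received from foreign official creditors 224.0, sale of embassy land to a foreign government 111.2.)

-520.8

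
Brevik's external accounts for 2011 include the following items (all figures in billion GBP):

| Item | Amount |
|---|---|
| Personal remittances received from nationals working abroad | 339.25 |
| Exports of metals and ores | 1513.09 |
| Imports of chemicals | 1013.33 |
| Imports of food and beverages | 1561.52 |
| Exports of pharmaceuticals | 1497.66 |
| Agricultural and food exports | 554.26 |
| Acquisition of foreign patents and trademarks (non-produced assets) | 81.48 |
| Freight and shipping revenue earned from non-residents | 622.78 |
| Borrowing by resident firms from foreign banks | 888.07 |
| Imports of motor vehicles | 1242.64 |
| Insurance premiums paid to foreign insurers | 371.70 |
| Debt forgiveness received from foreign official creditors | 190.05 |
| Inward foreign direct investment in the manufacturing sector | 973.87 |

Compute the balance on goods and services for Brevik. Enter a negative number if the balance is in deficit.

-1.40

Goods: -1242.64 - 1013.33 + 1513.09 + 554.26 + 1497.66 - 1561.52 = -252.48
Services: -371.70 + 622.78 = 251.08
Trade balance = -252.48 + 251.08 = -1.40
(Excluded from the trade balance — secondary income: personal remittances received from nationals working abroad 339.25; capital account: acquisition of foreign patents and trademarks (non-produced assets) 81.48, debt forgiveness received from foreign official creditors 190.05; financial account: borrowing by resident firms from foreign banks 888.07, inward foreign direct investment in the manufacturing sector 973.87.)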